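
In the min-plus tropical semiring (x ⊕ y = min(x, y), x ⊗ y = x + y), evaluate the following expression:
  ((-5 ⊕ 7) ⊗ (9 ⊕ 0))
((-5 ⊕ 7) ⊗ (9 ⊕ 0)) = -5

Expand innermost to outermost. Recall ⊕ takes the minimum of its arguments and ⊗ takes their sum. Working out the expression ((-5 ⊕ 7) ⊗ (9 ⊕ 0)) gives -5.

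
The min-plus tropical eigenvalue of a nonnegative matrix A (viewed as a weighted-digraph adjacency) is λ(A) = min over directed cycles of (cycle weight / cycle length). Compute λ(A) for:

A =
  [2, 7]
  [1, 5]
λ(A) = 2

Enumerate directed cycles and compute their means (weight / length). Sample:
  cycle 0 → 0: weight = 2, length = 1, mean = 2/1 ≈ 2.000
  cycle 1 → 1: weight = 5, length = 1, mean = 5/1 ≈ 5.000
  cycle 0 → 1 → 0: weight = 8, length = 2, mean = 8/2 ≈ 4.000
  cycle 1 → 0 → 1: weight = 8, length = 2, mean = 8/2 ≈ 4.000
Minimum mean = 2.000, attained e.g. along the cycle 0 → 0 with weight 2 and length 1. So λ(A) = 2/1 = 2.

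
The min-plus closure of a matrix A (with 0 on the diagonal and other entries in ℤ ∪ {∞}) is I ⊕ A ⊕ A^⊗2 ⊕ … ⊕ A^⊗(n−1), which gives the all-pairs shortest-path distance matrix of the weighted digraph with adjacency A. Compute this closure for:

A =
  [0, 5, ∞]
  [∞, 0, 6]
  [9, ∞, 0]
Closure =
  [0, 5, 11]
  [15, 0, 6]
  [9, 14, 0]

This is the Floyd-Warshall all-pairs shortest-path computation. For each intermediate vertex k = 0, 1, …, 2, update dist[i][j] ← min(dist[i][j], dist[i][k] + dist[k][j]). The final matrix gives, for each (i, j), the minimum total weight of any directed path from i to j (possibly empty when i = j).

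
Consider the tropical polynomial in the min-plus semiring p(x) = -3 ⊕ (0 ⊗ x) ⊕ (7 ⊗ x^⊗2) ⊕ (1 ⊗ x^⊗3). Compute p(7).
p(7) = -3

A tropical monomial a ⊗ x^⊗i evaluates to a + i · x. Evaluating each term at x = 7:
  Term 0 contributes -3 + 0 · 7 = -3
  Term 1 contributes 0 + 1 · 7 = 7
  Term 2 contributes 7 + 2 · 7 = 21
  Term 3 contributes 1 + 3 · 7 = 22
p(7) = ⊕ of these = min[-3, 7, 21, 22] = -3.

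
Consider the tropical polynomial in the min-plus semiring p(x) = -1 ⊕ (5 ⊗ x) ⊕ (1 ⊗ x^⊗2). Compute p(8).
p(8) = -1

A tropical monomial a ⊗ x^⊗i evaluates to a + i · x. Evaluating each term at x = 8:
  Term 0 contributes -1 + 0 · 8 = -1
  Term 1 contributes 5 + 1 · 8 = 13
  Term 2 contributes 1 + 2 · 8 = 17
p(8) = ⊕ of these = min[-1, 13, 17] = -1.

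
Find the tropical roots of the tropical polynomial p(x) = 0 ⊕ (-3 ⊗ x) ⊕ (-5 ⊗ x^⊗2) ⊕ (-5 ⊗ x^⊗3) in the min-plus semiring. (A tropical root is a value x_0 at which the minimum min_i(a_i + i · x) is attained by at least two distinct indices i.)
Roots: {0, 2, 3}

Each tropical root is a break point of the lower envelope of the lines y = a_i + i · x (there are 4 lines, with slopes 0, 1, ..., 3). Only the lines that attain the minimum somewhere contribute to roots; other lines are dominated. Here the surviving (envelope) indices are i = 3, i = 2, i = 1, i = 0.
Intersections between consecutive envelope lines give the roots: for adjacent envelope indices i < j the intersection is x = (a_i − a_j) / (j − i). Reading off the sorted break points: {0, 2, 3}.
Verification: at each break x_0, at least two indices attain the minimum of min_i(a_i + i · x_0).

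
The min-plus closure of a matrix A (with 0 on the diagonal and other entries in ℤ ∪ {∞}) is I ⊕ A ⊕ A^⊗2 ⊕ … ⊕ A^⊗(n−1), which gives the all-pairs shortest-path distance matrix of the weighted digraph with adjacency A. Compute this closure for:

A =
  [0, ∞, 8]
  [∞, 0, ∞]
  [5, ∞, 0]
Closure =
  [0, ∞, 8]
  [∞, 0, ∞]
  [5, ∞, 0]

This is the Floyd-Warshall all-pairs shortest-path computation. For each intermediate vertex k = 0, 1, …, 2, update dist[i][j] ← min(dist[i][j], dist[i][k] + dist[k][j]). The final matrix gives, for each (i, j), the minimum total weight of any directed path from i to j (possibly empty when i = j).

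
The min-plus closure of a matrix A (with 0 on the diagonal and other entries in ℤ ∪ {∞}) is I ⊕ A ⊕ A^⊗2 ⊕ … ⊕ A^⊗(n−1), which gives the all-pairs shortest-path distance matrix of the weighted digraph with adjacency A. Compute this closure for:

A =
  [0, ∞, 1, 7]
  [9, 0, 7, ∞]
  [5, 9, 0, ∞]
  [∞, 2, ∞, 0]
Closure =
  [0, 9, 1, 7]
  [9, 0, 7, 16]
  [5, 9, 0, 12]
  [11, 2, 9, 0]

This is the Floyd-Warshall all-pairs shortest-path computation. For each intermediate vertex k = 0, 1, …, 3, update dist[i][j] ← min(dist[i][j], dist[i][k] + dist[k][j]). The final matrix gives, for each (i, j), the minimum total weight of any directed path from i to j (possibly empty when i = j).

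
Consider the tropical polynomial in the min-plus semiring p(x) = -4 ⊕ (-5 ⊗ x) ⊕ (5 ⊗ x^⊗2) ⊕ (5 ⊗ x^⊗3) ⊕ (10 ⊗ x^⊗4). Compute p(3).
p(3) = -4

A tropical monomial a ⊗ x^⊗i evaluates to a + i · x. Evaluating each term at x = 3:
  Term 0 contributes -4 + 0 · 3 = -4
  Term 1 contributes -5 + 1 · 3 = -2
  Term 2 contributes 5 + 2 · 3 = 11
  Term 3 contributes 5 + 3 · 3 = 14
  Term 4 contributes 10 + 4 · 3 = 22
p(3) = ⊕ of these = min[-4, -2, 11, 14, 22] = -4.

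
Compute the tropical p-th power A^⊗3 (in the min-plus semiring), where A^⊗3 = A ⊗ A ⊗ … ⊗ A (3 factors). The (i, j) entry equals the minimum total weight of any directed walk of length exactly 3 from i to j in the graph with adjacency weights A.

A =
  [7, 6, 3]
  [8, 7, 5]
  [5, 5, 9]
A^⊗3 =
  [15, 14, 11]
  [16, 16, 13]
  [13, 13, 15]

Each entry (A^⊗3)_ij equals the minimum over all length-3 walks i = v_0 → v_1 → … → v_3 = j of Σ_t A[v_t][v_{t+1}]. For example, for (i, j) = (0, 2) we minimise over 9 possible intermediate vertex sequences; the minimum is 11, attained along the walk 0 → 2 → 0 → 2.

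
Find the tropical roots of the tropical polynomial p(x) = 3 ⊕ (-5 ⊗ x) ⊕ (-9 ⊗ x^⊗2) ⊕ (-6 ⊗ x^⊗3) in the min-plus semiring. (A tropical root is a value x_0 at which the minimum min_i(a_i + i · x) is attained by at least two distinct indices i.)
Roots: {-3, 4, 8}

Each tropical root is a break point of the lower envelope of the lines y = a_i + i · x (there are 4 lines, with slopes 0, 1, ..., 3). Only the lines that attain the minimum somewhere contribute to roots; other lines are dominated. Here the surviving (envelope) indices are i = 3, i = 2, i = 1, i = 0.
Intersections between consecutive envelope lines give the roots: for adjacent envelope indices i < j the intersection is x = (a_i − a_j) / (j − i). Reading off the sorted break points: {-3, 4, 8}.
Verification: at each break x_0, at least two indices attain the minimum of min_i(a_i + i · x_0).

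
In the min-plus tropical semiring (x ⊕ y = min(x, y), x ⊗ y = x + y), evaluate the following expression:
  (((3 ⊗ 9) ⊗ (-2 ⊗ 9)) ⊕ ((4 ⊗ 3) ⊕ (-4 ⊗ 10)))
(((3 ⊗ 9) ⊗ (-2 ⊗ 9)) ⊕ ((4 ⊗ 3) ⊕ (-4 ⊗ 10))) = 6

Expand innermost to outermost. Recall ⊕ takes the minimum of its arguments and ⊗ takes their sum. Working out the expression (((3 ⊗ 9) ⊗ (-2 ⊗ 9)) ⊕ ((4 ⊗ 3) ⊕ (-4 ⊗ 10))) gives 6.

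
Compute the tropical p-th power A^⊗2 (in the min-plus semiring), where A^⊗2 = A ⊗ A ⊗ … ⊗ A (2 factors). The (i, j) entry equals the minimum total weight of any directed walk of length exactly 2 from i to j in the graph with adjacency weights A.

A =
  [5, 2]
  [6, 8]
A^⊗2 =
  [8, 7]
  [11, 8]

Each entry (A^⊗2)_ij equals the minimum over all length-2 walks i = v_0 → v_1 → … → v_2 = j of Σ_t A[v_t][v_{t+1}]. For example, for (i, j) = (0, 1) we minimise over 2 possible intermediate vertex sequences; the minimum is 7, attained along the walk 0 → 0 → 1.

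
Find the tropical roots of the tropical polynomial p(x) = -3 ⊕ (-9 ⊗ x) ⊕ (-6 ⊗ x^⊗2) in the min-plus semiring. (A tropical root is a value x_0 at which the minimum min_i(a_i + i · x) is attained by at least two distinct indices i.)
Roots: {-3, 6}

Each tropical root is a break point of the lower envelope of the lines y = a_i + i · x (there are 3 lines, with slopes 0, 1, ..., 2). Only the lines that attain the minimum somewhere contribute to roots; other lines are dominated. Here the surviving (envelope) indices are i = 2, i = 1, i = 0.
Intersections between consecutive envelope lines give the roots: for adjacent envelope indices i < j the intersection is x = (a_i − a_j) / (j − i). Reading off the sorted break points: {-3, 6}.
Verification: at each break x_0, at least two indices attain the minimum of min_i(a_i + i · x_0).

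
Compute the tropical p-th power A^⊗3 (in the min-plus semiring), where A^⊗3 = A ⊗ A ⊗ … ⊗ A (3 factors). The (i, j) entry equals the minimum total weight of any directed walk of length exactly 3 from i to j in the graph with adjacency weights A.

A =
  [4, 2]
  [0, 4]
A^⊗3 =
  [6, 4]
  [2, 6]

Each entry (A^⊗3)_ij equals the minimum over all length-3 walks i = v_0 → v_1 → … → v_3 = j of Σ_t A[v_t][v_{t+1}]. For example, for (i, j) = (0, 1) we minimise over 4 possible intermediate vertex sequences; the minimum is 4, attained along the walk 0 → 1 → 0 → 1.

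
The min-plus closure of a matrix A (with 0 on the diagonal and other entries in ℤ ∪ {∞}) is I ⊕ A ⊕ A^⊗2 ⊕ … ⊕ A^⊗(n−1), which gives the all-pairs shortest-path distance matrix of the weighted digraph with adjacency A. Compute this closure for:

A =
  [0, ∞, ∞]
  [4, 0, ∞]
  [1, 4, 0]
Closure =
  [0, ∞, ∞]
  [4, 0, ∞]
  [1, 4, 0]

This is the Floyd-Warshall all-pairs shortest-path computation. For each intermediate vertex k = 0, 1, …, 2, update dist[i][j] ← min(dist[i][j], dist[i][k] + dist[k][j]). The final matrix gives, for each (i, j), the minimum total weight of any directed path from i to j (possibly empty when i = j).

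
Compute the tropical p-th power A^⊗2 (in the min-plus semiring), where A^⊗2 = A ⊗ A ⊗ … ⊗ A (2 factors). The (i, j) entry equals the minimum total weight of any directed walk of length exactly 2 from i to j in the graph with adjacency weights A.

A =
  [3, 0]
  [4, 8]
A^⊗2 =
  [4, 3]
  [7, 4]

Each entry (A^⊗2)_ij equals the minimum over all length-2 walks i = v_0 → v_1 → … → v_2 = j of Σ_t A[v_t][v_{t+1}]. For example, for (i, j) = (0, 1) we minimise over 2 possible intermediate vertex sequences; the minimum is 3, attained along the walk 0 → 0 → 1.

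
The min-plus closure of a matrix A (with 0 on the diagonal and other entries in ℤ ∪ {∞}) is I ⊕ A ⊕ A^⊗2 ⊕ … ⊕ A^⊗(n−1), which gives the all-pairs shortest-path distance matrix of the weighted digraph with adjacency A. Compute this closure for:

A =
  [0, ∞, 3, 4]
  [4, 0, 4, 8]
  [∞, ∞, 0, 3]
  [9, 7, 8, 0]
Closure =
  [0, 11, 3, 4]
  [4, 0, 4, 7]
  [12, 10, 0, 3]
  [9, 7, 8, 0]

This is the Floyd-Warshall all-pairs shortest-path computation. For each intermediate vertex k = 0, 1, …, 3, update dist[i][j] ← min(dist[i][j], dist[i][k] + dist[k][j]). The final matrix gives, for each (i, j), the minimum total weight of any directed path from i to j (possibly empty when i = j).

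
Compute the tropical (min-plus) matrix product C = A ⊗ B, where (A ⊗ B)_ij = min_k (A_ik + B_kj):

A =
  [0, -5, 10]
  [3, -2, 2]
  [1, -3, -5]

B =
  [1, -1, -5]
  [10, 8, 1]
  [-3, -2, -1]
A ⊗ B =
  [1, -1, -5]
  [-1, 0, -2]
  [-8, -7, -6]

Apply the min-plus product entry-by-entry:
  C[0][0] = min over k of (A[0][0] + B[0][0] = 0 + 1 = 1, A[0][1] + B[1][0] = -5 + 10 = 5, A[0][2] + B[2][0] = 10 + -3 = 7) = 1 (attained at k = 0)
  C[0][1] = min over k of (A[0][0] + B[0][1] = 0 + -1 = -1, A[0][1] + B[1][1] = -5 + 8 = 3, A[0][2] + B[2][1] = 10 + -2 = 8) = -1 (attained at k = 0)
  C[0][2] = min over k of (A[0][0] + B[0][2] = 0 + -5 = -5, A[0][1] + B[1][2] = -5 + 1 = -4, A[0][2] + B[2][2] = 10 + -1 = 9) = -5 (attained at k = 0)
  C[1][0] = min over k of (A[1][0] + B[0][0] = 3 + 1 = 4, A[1][1] + B[1][0] = -2 + 10 = 8, A[1][2] + B[2][0] = 2 + -3 = -1) = -1 (attained at k = 2)
  C[1][1] = min over k of (A[1][0] + B[0][1] = 3 + -1 = 2, A[1][1] + B[1][1] = -2 + 8 = 6, A[1][2] + B[2][1] = 2 + -2 = 0) = 0 (attained at k = 2)
  C[1][2] = min over k of (A[1][0] + B[0][2] = 3 + -5 = -2, A[1][1] + B[1][2] = -2 + 1 = -1, A[1][2] + B[2][2] = 2 + -1 = 1) = -2 (attained at k = 0)
  C[2][0] = min over k of (A[2][0] + B[0][0] = 1 + 1 = 2, A[2][1] + B[1][0] = -3 + 10 = 7, A[2][2] + B[2][0] = -5 + -3 = -8) = -8 (attained at k = 2)
  C[2][1] = min over k of (A[2][0] + B[0][1] = 1 + -1 = 0, A[2][1] + B[1][1] = -3 + 8 = 5, A[2][2] + B[2][1] = -5 + -2 = -7) = -7 (attained at k = 2)
  C[2][2] = min over k of (A[2][0] + B[0][2] = 1 + -5 = -4, A[2][1] + B[1][2] = -3 + 1 = -2, A[2][2] + B[2][2] = -5 + -1 = -6) = -6 (attained at k = 2)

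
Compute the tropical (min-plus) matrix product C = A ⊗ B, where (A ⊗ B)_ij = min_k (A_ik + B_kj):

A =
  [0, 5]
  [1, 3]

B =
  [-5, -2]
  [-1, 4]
A ⊗ B =
  [-5, -2]
  [-4, -1]

Apply the min-plus product entry-by-entry:
  C[0][0] = min over k of (A[0][0] + B[0][0] = 0 + -5 = -5, A[0][1] + B[1][0] = 5 + -1 = 4) = -5 (attained at k = 0)
  C[0][1] = min over k of (A[0][0] + B[0][1] = 0 + -2 = -2, A[0][1] + B[1][1] = 5 + 4 = 9) = -2 (attained at k = 0)
  C[1][0] = min over k of (A[1][0] + B[0][0] = 1 + -5 = -4, A[1][1] + B[1][0] = 3 + -1 = 2) = -4 (attained at k = 0)
  C[1][1] = min over k of (A[1][0] + B[0][1] = 1 + -2 = -1, A[1][1] + B[1][1] = 3 + 4 = 7) = -1 (attained at k = 0)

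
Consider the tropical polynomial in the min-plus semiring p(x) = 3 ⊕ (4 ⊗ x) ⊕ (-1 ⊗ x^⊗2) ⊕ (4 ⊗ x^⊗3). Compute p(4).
p(4) = 3

A tropical monomial a ⊗ x^⊗i evaluates to a + i · x. Evaluating each term at x = 4:
  Term 0 contributes 3 + 0 · 4 = 3
  Term 1 contributes 4 + 1 · 4 = 8
  Term 2 contributes -1 + 2 · 4 = 7
  Term 3 contributes 4 + 3 · 4 = 16
p(4) = ⊕ of these = min[3, 8, 7, 16] = 3.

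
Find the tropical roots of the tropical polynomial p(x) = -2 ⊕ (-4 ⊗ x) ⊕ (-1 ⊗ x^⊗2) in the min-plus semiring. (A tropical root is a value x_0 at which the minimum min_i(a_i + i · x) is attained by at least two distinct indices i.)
Roots: {-3, 2}

Each tropical root is a break point of the lower envelope of the lines y = a_i + i · x (there are 3 lines, with slopes 0, 1, ..., 2). Only the lines that attain the minimum somewhere contribute to roots; other lines are dominated. Here the surviving (envelope) indices are i = 2, i = 1, i = 0.
Intersections between consecutive envelope lines give the roots: for adjacent envelope indices i < j the intersection is x = (a_i − a_j) / (j − i). Reading off the sorted break points: {-3, 2}.
Verification: at each break x_0, at least two indices attain the minimum of min_i(a_i + i · x_0).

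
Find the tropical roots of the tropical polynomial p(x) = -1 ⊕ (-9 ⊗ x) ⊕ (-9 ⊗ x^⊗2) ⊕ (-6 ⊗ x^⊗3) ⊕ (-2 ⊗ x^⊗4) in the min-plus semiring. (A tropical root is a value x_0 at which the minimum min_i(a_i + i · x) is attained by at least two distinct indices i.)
Roots: {-4, -3, 0, 8}

Each tropical root is a break point of the lower envelope of the lines y = a_i + i · x (there are 5 lines, with slopes 0, 1, ..., 4). Only the lines that attain the minimum somewhere contribute to roots; other lines are dominated. Here the surviving (envelope) indices are i = 4, i = 3, i = 2, i = 1, i = 0.
Intersections between consecutive envelope lines give the roots: for adjacent envelope indices i < j the intersection is x = (a_i − a_j) / (j − i). Reading off the sorted break points: {-4, -3, 0, 8}.
Verification: at each break x_0, at least two indices attain the minimum of min_i(a_i + i · x_0).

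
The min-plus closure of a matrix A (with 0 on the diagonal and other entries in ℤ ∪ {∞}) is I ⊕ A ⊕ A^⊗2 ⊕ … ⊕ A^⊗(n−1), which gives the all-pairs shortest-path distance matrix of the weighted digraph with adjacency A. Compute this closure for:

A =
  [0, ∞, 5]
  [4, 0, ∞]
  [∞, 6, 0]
Closure =
  [0, 11, 5]
  [4, 0, 9]
  [10, 6, 0]

This is the Floyd-Warshall all-pairs shortest-path computation. For each intermediate vertex k = 0, 1, …, 2, update dist[i][j] ← min(dist[i][j], dist[i][k] + dist[k][j]). The final matrix gives, for each (i, j), the minimum total weight of any directed path from i to j (possibly empty when i = j).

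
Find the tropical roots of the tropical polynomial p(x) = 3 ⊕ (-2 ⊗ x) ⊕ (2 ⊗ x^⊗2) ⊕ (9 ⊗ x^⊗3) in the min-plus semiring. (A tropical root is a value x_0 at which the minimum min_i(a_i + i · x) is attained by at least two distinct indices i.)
Roots: {-7, -4, 5}

Each tropical root is a break point of the lower envelope of the lines y = a_i + i · x (there are 4 lines, with slopes 0, 1, ..., 3). Only the lines that attain the minimum somewhere contribute to roots; other lines are dominated. Here the surviving (envelope) indices are i = 3, i = 2, i = 1, i = 0.
Intersections between consecutive envelope lines give the roots: for adjacent envelope indices i < j the intersection is x = (a_i − a_j) / (j − i). Reading off the sorted break points: {-7, -4, 5}.
Verification: at each break x_0, at least two indices attain the minimum of min_i(a_i + i · x_0).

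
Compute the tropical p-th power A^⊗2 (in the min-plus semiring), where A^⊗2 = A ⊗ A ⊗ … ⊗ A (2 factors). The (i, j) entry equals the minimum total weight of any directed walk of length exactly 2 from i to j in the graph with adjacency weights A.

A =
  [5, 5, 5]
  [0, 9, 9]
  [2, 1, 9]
A^⊗2 =
  [5, 6, 10]
  [5, 5, 5]
  [1, 7, 7]

Each entry (A^⊗2)_ij equals the minimum over all length-2 walks i = v_0 → v_1 → … → v_2 = j of Σ_t A[v_t][v_{t+1}]. For example, for (i, j) = (0, 2) we minimise over 3 possible intermediate vertex sequences; the minimum is 10, attained along the walk 0 → 0 → 2.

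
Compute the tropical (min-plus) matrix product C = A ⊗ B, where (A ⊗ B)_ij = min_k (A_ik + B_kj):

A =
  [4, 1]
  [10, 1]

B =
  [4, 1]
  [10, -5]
A ⊗ B =
  [8, -4]
  [11, -4]

Apply the min-plus product entry-by-entry:
  C[0][0] = min over k of (A[0][0] + B[0][0] = 4 + 4 = 8, A[0][1] + B[1][0] = 1 + 10 = 11) = 8 (attained at k = 0)
  C[0][1] = min over k of (A[0][0] + B[0][1] = 4 + 1 = 5, A[0][1] + B[1][1] = 1 + -5 = -4) = -4 (attained at k = 1)
  C[1][0] = min over k of (A[1][0] + B[0][0] = 10 + 4 = 14, A[1][1] + B[1][0] = 1 + 10 = 11) = 11 (attained at k = 1)
  C[1][1] = min over k of (A[1][0] + B[0][1] = 10 + 1 = 11, A[1][1] + B[1][1] = 1 + -5 = -4) = -4 (attained at k = 1)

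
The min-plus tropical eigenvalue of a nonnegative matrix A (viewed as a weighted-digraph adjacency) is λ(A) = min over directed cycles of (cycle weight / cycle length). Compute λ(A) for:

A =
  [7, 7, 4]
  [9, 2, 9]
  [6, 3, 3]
λ(A) = 2

Enumerate directed cycles and compute their means (weight / length). Sample:
  cycle 0 → 0: weight = 7, length = 1, mean = 7/1 ≈ 7.000
  cycle 1 → 1: weight = 2, length = 1, mean = 2/1 ≈ 2.000
  cycle 2 → 2: weight = 3, length = 1, mean = 3/1 ≈ 3.000
  cycle 0 → 1 → 0: weight = 16, length = 2, mean = 16/2 ≈ 8.000
  cycle 0 → 2 → 0: weight = 10, length = 2, mean = 10/2 ≈ 5.000
  cycle 1 → 0 → 1: weight = 16, length = 2, mean = 16/2 ≈ 8.000
Minimum mean = 2.000, attained e.g. along the cycle 1 → 1 with weight 2 and length 1. So λ(A) = 2/1 = 2.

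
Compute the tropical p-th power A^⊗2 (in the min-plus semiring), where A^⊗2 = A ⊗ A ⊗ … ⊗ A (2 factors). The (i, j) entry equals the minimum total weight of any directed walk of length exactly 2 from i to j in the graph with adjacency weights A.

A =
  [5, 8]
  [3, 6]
A^⊗2 =
  [10, 13]
  [8, 11]

Each entry (A^⊗2)_ij equals the minimum over all length-2 walks i = v_0 → v_1 → … → v_2 = j of Σ_t A[v_t][v_{t+1}]. For example, for (i, j) = (0, 1) we minimise over 2 possible intermediate vertex sequences; the minimum is 13, attained along the walk 0 → 0 → 1.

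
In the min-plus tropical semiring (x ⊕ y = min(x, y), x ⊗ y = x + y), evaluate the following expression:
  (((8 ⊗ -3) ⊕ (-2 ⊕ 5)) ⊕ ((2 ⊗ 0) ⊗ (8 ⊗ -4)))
(((8 ⊗ -3) ⊕ (-2 ⊕ 5)) ⊕ ((2 ⊗ 0) ⊗ (8 ⊗ -4))) = -2

Expand innermost to outermost. Recall ⊕ takes the minimum of its arguments and ⊗ takes their sum. Working out the expression (((8 ⊗ -3) ⊕ (-2 ⊕ 5)) ⊕ ((2 ⊗ 0) ⊗ (8 ⊗ -4))) gives -2.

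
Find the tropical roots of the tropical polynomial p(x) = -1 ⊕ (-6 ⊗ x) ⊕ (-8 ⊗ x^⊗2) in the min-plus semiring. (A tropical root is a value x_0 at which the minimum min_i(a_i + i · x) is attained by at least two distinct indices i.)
Roots: {2, 5}

Each tropical root is a break point of the lower envelope of the lines y = a_i + i · x (there are 3 lines, with slopes 0, 1, ..., 2). Only the lines that attain the minimum somewhere contribute to roots; other lines are dominated. Here the surviving (envelope) indices are i = 2, i = 1, i = 0.
Intersections between consecutive envelope lines give the roots: for adjacent envelope indices i < j the intersection is x = (a_i − a_j) / (j − i). Reading off the sorted break points: {2, 5}.
Verification: at each break x_0, at least two indices attain the minimum of min_i(a_i + i · x_0).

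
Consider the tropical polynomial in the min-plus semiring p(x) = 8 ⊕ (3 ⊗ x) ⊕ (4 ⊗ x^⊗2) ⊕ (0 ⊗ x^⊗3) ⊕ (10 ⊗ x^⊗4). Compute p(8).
p(8) = 8

A tropical monomial a ⊗ x^⊗i evaluates to a + i · x. Evaluating each term at x = 8:
  Term 0 contributes 8 + 0 · 8 = 8
  Term 1 contributes 3 + 1 · 8 = 11
  Term 2 contributes 4 + 2 · 8 = 20
  Term 3 contributes 0 + 3 · 8 = 24
  Term 4 contributes 10 + 4 · 8 = 42
p(8) = ⊕ of these = min[8, 11, 20, 24, 42] = 8.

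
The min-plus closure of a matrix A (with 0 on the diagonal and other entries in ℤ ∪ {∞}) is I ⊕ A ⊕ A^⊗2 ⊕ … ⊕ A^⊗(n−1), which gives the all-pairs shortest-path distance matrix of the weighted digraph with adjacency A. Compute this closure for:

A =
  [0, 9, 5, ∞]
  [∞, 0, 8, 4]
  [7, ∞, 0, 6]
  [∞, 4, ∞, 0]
Closure =
  [0, 9, 5, 11]
  [15, 0, 8, 4]
  [7, 10, 0, 6]
  [19, 4, 12, 0]

This is the Floyd-Warshall all-pairs shortest-path computation. For each intermediate vertex k = 0, 1, …, 3, update dist[i][j] ← min(dist[i][j], dist[i][k] + dist[k][j]). The final matrix gives, for each (i, j), the minimum total weight of any directed path from i to j (possibly empty when i = j).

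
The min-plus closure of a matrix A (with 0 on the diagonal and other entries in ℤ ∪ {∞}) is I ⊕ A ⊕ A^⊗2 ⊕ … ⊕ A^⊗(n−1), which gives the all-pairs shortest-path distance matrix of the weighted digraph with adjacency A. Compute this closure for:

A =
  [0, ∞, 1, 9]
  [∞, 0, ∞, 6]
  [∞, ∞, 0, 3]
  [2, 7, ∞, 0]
Closure =
  [0, 11, 1, 4]
  [8, 0, 9, 6]
  [5, 10, 0, 3]
  [2, 7, 3, 0]

This is the Floyd-Warshall all-pairs shortest-path computation. For each intermediate vertex k = 0, 1, …, 3, update dist[i][j] ← min(dist[i][j], dist[i][k] + dist[k][j]). The final matrix gives, for each (i, j), the minimum total weight of any directed path from i to j (possibly empty when i = j).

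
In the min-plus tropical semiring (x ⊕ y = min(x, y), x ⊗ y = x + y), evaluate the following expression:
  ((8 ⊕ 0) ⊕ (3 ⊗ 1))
((8 ⊕ 0) ⊕ (3 ⊗ 1)) = 0

Expand innermost to outermost. Recall ⊕ takes the minimum of its arguments and ⊗ takes their sum. Working out the expression ((8 ⊕ 0) ⊕ (3 ⊗ 1)) gives 0.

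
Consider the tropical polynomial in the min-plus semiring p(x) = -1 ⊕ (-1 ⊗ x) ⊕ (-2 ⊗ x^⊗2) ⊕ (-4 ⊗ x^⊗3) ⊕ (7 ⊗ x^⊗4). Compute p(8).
p(8) = -1

A tropical monomial a ⊗ x^⊗i evaluates to a + i · x. Evaluating each term at x = 8:
  Term 0 contributes -1 + 0 · 8 = -1
  Term 1 contributes -1 + 1 · 8 = 7
  Term 2 contributes -2 + 2 · 8 = 14
  Term 3 contributes -4 + 3 · 8 = 20
  Term 4 contributes 7 + 4 · 8 = 39
p(8) = ⊕ of these = min[-1, 7, 14, 20, 39] = -1.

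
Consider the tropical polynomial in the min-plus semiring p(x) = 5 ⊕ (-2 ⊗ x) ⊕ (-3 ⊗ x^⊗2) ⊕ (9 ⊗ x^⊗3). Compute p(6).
p(6) = 4

A tropical monomial a ⊗ x^⊗i evaluates to a + i · x. Evaluating each term at x = 6:
  Term 0 contributes 5 + 0 · 6 = 5
  Term 1 contributes -2 + 1 · 6 = 4
  Term 2 contributes -3 + 2 · 6 = 9
  Term 3 contributes 9 + 3 · 6 = 27
p(6) = ⊕ of these = min[5, 4, 9, 27] = 4.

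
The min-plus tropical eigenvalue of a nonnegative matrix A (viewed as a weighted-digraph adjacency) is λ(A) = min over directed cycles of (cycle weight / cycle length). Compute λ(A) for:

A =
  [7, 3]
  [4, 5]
λ(A) = 7/2

Enumerate directed cycles and compute their means (weight / length). Sample:
  cycle 0 → 0: weight = 7, length = 1, mean = 7/1 ≈ 7.000
  cycle 1 → 1: weight = 5, length = 1, mean = 5/1 ≈ 5.000
  cycle 0 → 1 → 0: weight = 7, length = 2, mean = 7/2 ≈ 3.500
  cycle 1 → 0 → 1: weight = 7, length = 2, mean = 7/2 ≈ 3.500
Minimum mean = 3.500, attained e.g. along the cycle 0 → 1 → 0 with weight 7 and length 2. So λ(A) = 7/2 = 7/2.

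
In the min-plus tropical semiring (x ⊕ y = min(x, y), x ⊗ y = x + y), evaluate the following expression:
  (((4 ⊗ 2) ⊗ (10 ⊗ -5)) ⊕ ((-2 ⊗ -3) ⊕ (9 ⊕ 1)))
(((4 ⊗ 2) ⊗ (10 ⊗ -5)) ⊕ ((-2 ⊗ -3) ⊕ (9 ⊕ 1))) = -5

Expand innermost to outermost. Recall ⊕ takes the minimum of its arguments and ⊗ takes their sum. Working out the expression (((4 ⊗ 2) ⊗ (10 ⊗ -5)) ⊕ ((-2 ⊗ -3) ⊕ (9 ⊕ 1))) gives -5.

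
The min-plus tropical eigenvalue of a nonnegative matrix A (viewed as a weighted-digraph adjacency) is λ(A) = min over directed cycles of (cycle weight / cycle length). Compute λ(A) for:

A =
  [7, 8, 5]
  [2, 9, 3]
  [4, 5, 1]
λ(A) = 1

Enumerate directed cycles and compute their means (weight / length). Sample:
  cycle 0 → 0: weight = 7, length = 1, mean = 7/1 ≈ 7.000
  cycle 1 → 1: weight = 9, length = 1, mean = 9/1 ≈ 9.000
  cycle 2 → 2: weight = 1, length = 1, mean = 1/1 ≈ 1.000
  cycle 0 → 1 → 0: weight = 10, length = 2, mean = 10/2 ≈ 5.000
  cycle 0 → 2 → 0: weight = 9, length = 2, mean = 9/2 ≈ 4.500
  cycle 1 → 0 → 1: weight = 10, length = 2, mean = 10/2 ≈ 5.000
Minimum mean = 1.000, attained e.g. along the cycle 2 → 2 with weight 1 and length 1. So λ(A) = 1/1 = 1.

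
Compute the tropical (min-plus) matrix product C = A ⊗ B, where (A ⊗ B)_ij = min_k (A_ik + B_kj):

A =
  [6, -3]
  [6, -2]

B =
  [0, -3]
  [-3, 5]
A ⊗ B =
  [-6, 2]
  [-5, 3]

Apply the min-plus product entry-by-entry:
  C[0][0] = min over k of (A[0][0] + B[0][0] = 6 + 0 = 6, A[0][1] + B[1][0] = -3 + -3 = -6) = -6 (attained at k = 1)
  C[0][1] = min over k of (A[0][0] + B[0][1] = 6 + -3 = 3, A[0][1] + B[1][1] = -3 + 5 = 2) = 2 (attained at k = 1)
  C[1][0] = min over k of (A[1][0] + B[0][0] = 6 + 0 = 6, A[1][1] + B[1][0] = -2 + -3 = -5) = -5 (attained at k = 1)
  C[1][1] = min over k of (A[1][0] + B[0][1] = 6 + -3 = 3, A[1][1] + B[1][1] = -2 + 5 = 3) = 3 (attained at k = 0)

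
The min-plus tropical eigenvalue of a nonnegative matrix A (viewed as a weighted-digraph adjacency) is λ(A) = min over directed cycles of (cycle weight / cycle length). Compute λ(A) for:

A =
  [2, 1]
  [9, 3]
λ(A) = 2

Enumerate directed cycles and compute their means (weight / length). Sample:
  cycle 0 → 0: weight = 2, length = 1, mean = 2/1 ≈ 2.000
  cycle 1 → 1: weight = 3, length = 1, mean = 3/1 ≈ 3.000
  cycle 0 → 1 → 0: weight = 10, length = 2, mean = 10/2 ≈ 5.000
  cycle 1 → 0 → 1: weight = 10, length = 2, mean = 10/2 ≈ 5.000
Minimum mean = 2.000, attained e.g. along the cycle 0 → 0 with weight 2 and length 1. So λ(A) = 2/1 = 2.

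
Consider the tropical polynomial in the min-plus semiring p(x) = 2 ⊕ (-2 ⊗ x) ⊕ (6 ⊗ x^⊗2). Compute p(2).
p(2) = 0

A tropical monomial a ⊗ x^⊗i evaluates to a + i · x. Evaluating each term at x = 2:
  Term 0 contributes 2 + 0 · 2 = 2
  Term 1 contributes -2 + 1 · 2 = 0
  Term 2 contributes 6 + 2 · 2 = 10
p(2) = ⊕ of these = min[2, 0, 10] = 0.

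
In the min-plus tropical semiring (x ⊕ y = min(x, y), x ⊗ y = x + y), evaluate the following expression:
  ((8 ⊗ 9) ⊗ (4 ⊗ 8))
((8 ⊗ 9) ⊗ (4 ⊗ 8)) = 29

Expand innermost to outermost. Recall ⊕ takes the minimum of its arguments and ⊗ takes their sum. Working out the expression ((8 ⊗ 9) ⊗ (4 ⊗ 8)) gives 29.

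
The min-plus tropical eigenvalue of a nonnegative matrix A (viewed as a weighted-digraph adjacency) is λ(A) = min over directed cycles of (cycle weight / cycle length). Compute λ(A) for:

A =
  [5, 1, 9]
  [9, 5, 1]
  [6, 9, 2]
λ(A) = 2

Enumerate directed cycles and compute their means (weight / length). Sample:
  cycle 0 → 0: weight = 5, length = 1, mean = 5/1 ≈ 5.000
  cycle 1 → 1: weight = 5, length = 1, mean = 5/1 ≈ 5.000
  cycle 2 → 2: weight = 2, length = 1, mean = 2/1 ≈ 2.000
  cycle 0 → 1 → 0: weight = 10, length = 2, mean = 10/2 ≈ 5.000
  cycle 0 → 2 → 0: weight = 15, length = 2, mean = 15/2 ≈ 7.500
  cycle 1 → 0 → 1: weight = 10, length = 2, mean = 10/2 ≈ 5.000
Minimum mean = 2.000, attained e.g. along the cycle 2 → 2 with weight 2 and length 1. So λ(A) = 2/1 = 2.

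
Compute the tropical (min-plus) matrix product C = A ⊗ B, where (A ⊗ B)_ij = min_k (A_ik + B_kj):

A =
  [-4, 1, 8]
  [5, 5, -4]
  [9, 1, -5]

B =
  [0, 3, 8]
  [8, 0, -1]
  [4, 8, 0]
A ⊗ B =
  [-4, -1, 0]
  [0, 4, -4]
  [-1, 1, -5]

Apply the min-plus product entry-by-entry:
  C[0][0] = min over k of (A[0][0] + B[0][0] = -4 + 0 = -4, A[0][1] + B[1][0] = 1 + 8 = 9, A[0][2] + B[2][0] = 8 + 4 = 12) = -4 (attained at k = 0)
  C[0][1] = min over k of (A[0][0] + B[0][1] = -4 + 3 = -1, A[0][1] + B[1][1] = 1 + 0 = 1, A[0][2] + B[2][1] = 8 + 8 = 16) = -1 (attained at k = 0)
  C[0][2] = min over k of (A[0][0] + B[0][2] = -4 + 8 = 4, A[0][1] + B[1][2] = 1 + -1 = 0, A[0][2] + B[2][2] = 8 + 0 = 8) = 0 (attained at k = 1)
  C[1][0] = min over k of (A[1][0] + B[0][0] = 5 + 0 = 5, A[1][1] + B[1][0] = 5 + 8 = 13, A[1][2] + B[2][0] = -4 + 4 = 0) = 0 (attained at k = 2)
  C[1][1] = min over k of (A[1][0] + B[0][1] = 5 + 3 = 8, A[1][1] + B[1][1] = 5 + 0 = 5, A[1][2] + B[2][1] = -4 + 8 = 4) = 4 (attained at k = 2)
  C[1][2] = min over k of (A[1][0] + B[0][2] = 5 + 8 = 13, A[1][1] + B[1][2] = 5 + -1 = 4, A[1][2] + B[2][2] = -4 + 0 = -4) = -4 (attained at k = 2)
  C[2][0] = min over k of (A[2][0] + B[0][0] = 9 + 0 = 9, A[2][1] + B[1][0] = 1 + 8 = 9, A[2][2] + B[2][0] = -5 + 4 = -1) = -1 (attained at k = 2)
  C[2][1] = min over k of (A[2][0] + B[0][1] = 9 + 3 = 12, A[2][1] + B[1][1] = 1 + 0 = 1, A[2][2] + B[2][1] = -5 + 8 = 3) = 1 (attained at k = 1)
  C[2][2] = min over k of (A[2][0] + B[0][2] = 9 + 8 = 17, A[2][1] + B[1][2] = 1 + -1 = 0, A[2][2] + B[2][2] = -5 + 0 = -5) = -5 (attained at k = 2)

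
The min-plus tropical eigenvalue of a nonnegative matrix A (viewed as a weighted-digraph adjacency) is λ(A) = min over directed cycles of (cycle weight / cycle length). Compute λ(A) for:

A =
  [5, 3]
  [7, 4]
λ(A) = 4

Enumerate directed cycles and compute their means (weight / length). Sample:
  cycle 0 → 0: weight = 5, length = 1, mean = 5/1 ≈ 5.000
  cycle 1 → 1: weight = 4, length = 1, mean = 4/1 ≈ 4.000
  cycle 0 → 1 → 0: weight = 10, length = 2, mean = 10/2 ≈ 5.000
  cycle 1 → 0 → 1: weight = 10, length = 2, mean = 10/2 ≈ 5.000
Minimum mean = 4.000, attained e.g. along the cycle 1 → 1 with weight 4 and length 1. So λ(A) = 4/1 = 4.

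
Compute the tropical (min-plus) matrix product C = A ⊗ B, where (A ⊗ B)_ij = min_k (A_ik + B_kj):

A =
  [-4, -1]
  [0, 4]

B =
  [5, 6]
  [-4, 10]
A ⊗ B =
  [-5, 2]
  [0, 6]

Apply the min-plus product entry-by-entry:
  C[0][0] = min over k of (A[0][0] + B[0][0] = -4 + 5 = 1, A[0][1] + B[1][0] = -1 + -4 = -5) = -5 (attained at k = 1)
  C[0][1] = min over k of (A[0][0] + B[0][1] = -4 + 6 = 2, A[0][1] + B[1][1] = -1 + 10 = 9) = 2 (attained at k = 0)
  C[1][0] = min over k of (A[1][0] + B[0][0] = 0 + 5 = 5, A[1][1] + B[1][0] = 4 + -4 = 0) = 0 (attained at k = 1)
  C[1][1] = min over k of (A[1][0] + B[0][1] = 0 + 6 = 6, A[1][1] + B[1][1] = 4 + 10 = 14) = 6 (attained at k = 0)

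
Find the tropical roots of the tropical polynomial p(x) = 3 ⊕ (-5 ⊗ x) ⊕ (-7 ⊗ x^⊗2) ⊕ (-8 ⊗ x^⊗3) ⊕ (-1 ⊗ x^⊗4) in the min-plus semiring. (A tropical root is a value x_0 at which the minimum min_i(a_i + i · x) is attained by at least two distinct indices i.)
Roots: {-7, 1, 2, 8}

Each tropical root is a break point of the lower envelope of the lines y = a_i + i · x (there are 5 lines, with slopes 0, 1, ..., 4). Only the lines that attain the minimum somewhere contribute to roots; other lines are dominated. Here the surviving (envelope) indices are i = 4, i = 3, i = 2, i = 1, i = 0.
Intersections between consecutive envelope lines give the roots: for adjacent envelope indices i < j the intersection is x = (a_i − a_j) / (j − i). Reading off the sorted break points: {-7, 1, 2, 8}.
Verification: at each break x_0, at least two indices attain the minimum of min_i(a_i + i · x_0).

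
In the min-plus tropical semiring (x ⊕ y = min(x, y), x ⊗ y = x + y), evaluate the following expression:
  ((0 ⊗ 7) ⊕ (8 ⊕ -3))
((0 ⊗ 7) ⊕ (8 ⊕ -3)) = -3

Expand innermost to outermost. Recall ⊕ takes the minimum of its arguments and ⊗ takes their sum. Working out the expression ((0 ⊗ 7) ⊕ (8 ⊕ -3)) gives -3.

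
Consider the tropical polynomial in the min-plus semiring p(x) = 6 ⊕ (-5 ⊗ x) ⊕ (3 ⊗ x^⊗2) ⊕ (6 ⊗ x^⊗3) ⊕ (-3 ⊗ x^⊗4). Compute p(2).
p(2) = -3

A tropical monomial a ⊗ x^⊗i evaluates to a + i · x. Evaluating each term at x = 2:
  Term 0 contributes 6 + 0 · 2 = 6
  Term 1 contributes -5 + 1 · 2 = -3
  Term 2 contributes 3 + 2 · 2 = 7
  Term 3 contributes 6 + 3 · 2 = 12
  Term 4 contributes -3 + 4 · 2 = 5
p(2) = ⊕ of these = min[6, -3, 7, 12, 5] = -3.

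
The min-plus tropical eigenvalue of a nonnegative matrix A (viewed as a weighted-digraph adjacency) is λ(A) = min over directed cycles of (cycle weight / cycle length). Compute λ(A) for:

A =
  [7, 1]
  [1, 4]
λ(A) = 1

Enumerate directed cycles and compute their means (weight / length). Sample:
  cycle 0 → 0: weight = 7, length = 1, mean = 7/1 ≈ 7.000
  cycle 1 → 1: weight = 4, length = 1, mean = 4/1 ≈ 4.000
  cycle 0 → 1 → 0: weight = 2, length = 2, mean = 2/2 ≈ 1.000
  cycle 1 → 0 → 1: weight = 2, length = 2, mean = 2/2 ≈ 1.000
Minimum mean = 1.000, attained e.g. along the cycle 0 → 1 → 0 with weight 2 and length 2. So λ(A) = 2/2 = 1.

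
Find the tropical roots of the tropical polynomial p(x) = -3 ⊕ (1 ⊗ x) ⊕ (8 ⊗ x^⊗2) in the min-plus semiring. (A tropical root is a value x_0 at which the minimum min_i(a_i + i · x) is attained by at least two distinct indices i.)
Roots: {-7, -4}

Each tropical root is a break point of the lower envelope of the lines y = a_i + i · x (there are 3 lines, with slopes 0, 1, ..., 2). Only the lines that attain the minimum somewhere contribute to roots; other lines are dominated. Here the surviving (envelope) indices are i = 2, i = 1, i = 0.
Intersections between consecutive envelope lines give the roots: for adjacent envelope indices i < j the intersection is x = (a_i − a_j) / (j − i). Reading off the sorted break points: {-7, -4}.
Verification: at each break x_0, at least two indices attain the minimum of min_i(a_i + i · x_0).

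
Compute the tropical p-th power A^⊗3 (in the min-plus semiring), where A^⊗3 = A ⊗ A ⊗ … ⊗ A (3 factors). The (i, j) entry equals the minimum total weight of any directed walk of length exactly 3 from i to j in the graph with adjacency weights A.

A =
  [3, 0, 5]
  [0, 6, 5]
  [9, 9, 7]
A^⊗3 =
  [3, 0, 5]
  [0, 3, 5]
  [9, 9, 14]

Each entry (A^⊗3)_ij equals the minimum over all length-3 walks i = v_0 → v_1 → … → v_3 = j of Σ_t A[v_t][v_{t+1}]. For example, for (i, j) = (0, 2) we minimise over 9 possible intermediate vertex sequences; the minimum is 5, attained along the walk 0 → 1 → 0 → 2.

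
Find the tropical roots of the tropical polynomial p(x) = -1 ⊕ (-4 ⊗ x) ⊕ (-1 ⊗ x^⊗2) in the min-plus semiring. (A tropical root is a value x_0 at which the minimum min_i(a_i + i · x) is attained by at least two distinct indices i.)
Roots: {-3, 3}

Each tropical root is a break point of the lower envelope of the lines y = a_i + i · x (there are 3 lines, with slopes 0, 1, ..., 2). Only the lines that attain the minimum somewhere contribute to roots; other lines are dominated. Here the surviving (envelope) indices are i = 2, i = 1, i = 0.
Intersections between consecutive envelope lines give the roots: for adjacent envelope indices i < j the intersection is x = (a_i − a_j) / (j − i). Reading off the sorted break points: {-3, 3}.
Verification: at each break x_0, at least two indices attain the minimum of min_i(a_i + i · x_0).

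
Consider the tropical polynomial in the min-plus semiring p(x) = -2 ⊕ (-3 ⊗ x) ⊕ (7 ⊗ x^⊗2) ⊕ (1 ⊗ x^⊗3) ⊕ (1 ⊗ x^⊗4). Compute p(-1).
p(-1) = -4

A tropical monomial a ⊗ x^⊗i evaluates to a + i · x. Evaluating each term at x = -1:
  Term 0 contributes -2 + 0 · -1 = -2
  Term 1 contributes -3 + 1 · -1 = -4
  Term 2 contributes 7 + 2 · -1 = 5
  Term 3 contributes 1 + 3 · -1 = -2
  Term 4 contributes 1 + 4 · -1 = -3
p(-1) = ⊕ of these = min[-2, -4, 5, -2, -3] = -4.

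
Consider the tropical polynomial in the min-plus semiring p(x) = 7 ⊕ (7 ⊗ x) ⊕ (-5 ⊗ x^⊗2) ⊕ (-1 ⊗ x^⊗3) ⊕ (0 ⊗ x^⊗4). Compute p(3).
p(3) = 1

A tropical monomial a ⊗ x^⊗i evaluates to a + i · x. Evaluating each term at x = 3:
  Term 0 contributes 7 + 0 · 3 = 7
  Term 1 contributes 7 + 1 · 3 = 10
  Term 2 contributes -5 + 2 · 3 = 1
  Term 3 contributes -1 + 3 · 3 = 8
  Term 4 contributes 0 + 4 · 3 = 12
p(3) = ⊕ of these = min[7, 10, 1, 8, 12] = 1.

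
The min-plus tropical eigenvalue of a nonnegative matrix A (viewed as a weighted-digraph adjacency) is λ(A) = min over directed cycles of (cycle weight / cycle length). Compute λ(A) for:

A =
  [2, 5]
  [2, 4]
λ(A) = 2

Enumerate directed cycles and compute their means (weight / length). Sample:
  cycle 0 → 0: weight = 2, length = 1, mean = 2/1 ≈ 2.000
  cycle 1 → 1: weight = 4, length = 1, mean = 4/1 ≈ 4.000
  cycle 0 → 1 → 0: weight = 7, length = 2, mean = 7/2 ≈ 3.500
  cycle 1 → 0 → 1: weight = 7, length = 2, mean = 7/2 ≈ 3.500
Minimum mean = 2.000, attained e.g. along the cycle 0 → 0 with weight 2 and length 1. So λ(A) = 2/1 = 2.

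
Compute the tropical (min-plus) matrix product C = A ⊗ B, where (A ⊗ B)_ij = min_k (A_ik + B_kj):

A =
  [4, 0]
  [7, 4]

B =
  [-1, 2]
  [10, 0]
A ⊗ B =
  [3, 0]
  [6, 4]

Apply the min-plus product entry-by-entry:
  C[0][0] = min over k of (A[0][0] + B[0][0] = 4 + -1 = 3, A[0][1] + B[1][0] = 0 + 10 = 10) = 3 (attained at k = 0)
  C[0][1] = min over k of (A[0][0] + B[0][1] = 4 + 2 = 6, A[0][1] + B[1][1] = 0 + 0 = 0) = 0 (attained at k = 1)
  C[1][0] = min over k of (A[1][0] + B[0][0] = 7 + -1 = 6, A[1][1] + B[1][0] = 4 + 10 = 14) = 6 (attained at k = 0)
  C[1][1] = min over k of (A[1][0] + B[0][1] = 7 + 2 = 9, A[1][1] + B[1][1] = 4 + 0 = 4) = 4 (attained at k = 1)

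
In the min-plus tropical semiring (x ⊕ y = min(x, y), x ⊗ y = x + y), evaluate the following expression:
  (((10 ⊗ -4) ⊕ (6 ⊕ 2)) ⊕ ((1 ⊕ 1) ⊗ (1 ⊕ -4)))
(((10 ⊗ -4) ⊕ (6 ⊕ 2)) ⊕ ((1 ⊕ 1) ⊗ (1 ⊕ -4))) = -3

Expand innermost to outermost. Recall ⊕ takes the minimum of its arguments and ⊗ takes their sum. Working out the expression (((10 ⊗ -4) ⊕ (6 ⊕ 2)) ⊕ ((1 ⊕ 1) ⊗ (1 ⊕ -4))) gives -3.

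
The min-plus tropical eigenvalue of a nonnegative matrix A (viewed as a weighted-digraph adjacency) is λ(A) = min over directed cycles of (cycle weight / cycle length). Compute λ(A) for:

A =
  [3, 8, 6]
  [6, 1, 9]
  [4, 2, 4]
λ(A) = 1

Enumerate directed cycles and compute their means (weight / length). Sample:
  cycle 0 → 0: weight = 3, length = 1, mean = 3/1 ≈ 3.000
  cycle 1 → 1: weight = 1, length = 1, mean = 1/1 ≈ 1.000
  cycle 2 → 2: weight = 4, length = 1, mean = 4/1 ≈ 4.000
  cycle 0 → 1 → 0: weight = 14, length = 2, mean = 14/2 ≈ 7.000
  cycle 0 → 2 → 0: weight = 10, length = 2, mean = 10/2 ≈ 5.000
  cycle 1 → 0 → 1: weight = 14, length = 2, mean = 14/2 ≈ 7.000
Minimum mean = 1.000, attained e.g. along the cycle 1 → 1 with weight 1 and length 1. So λ(A) = 1/1 = 1.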